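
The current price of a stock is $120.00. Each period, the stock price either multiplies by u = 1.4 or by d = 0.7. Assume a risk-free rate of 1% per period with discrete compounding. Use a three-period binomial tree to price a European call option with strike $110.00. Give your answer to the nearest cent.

$35.87

Risk-neutral probability p = (1 + 0.01 − 0.7)/(1.4 − 0.7) = 0.3100/0.7000 = 0.4429
Terminal stock prices: S_uuu = 329.3, S_uud = 164.6, S_udd = 82.32, S_ddd = 41.16
Terminal payoffs (S − K): max(219.3, 0) = 219.3, max(54.64, 0) = 54.64, max(-27.68, 0) = 0, max(-68.84, 0) = 0
Node uu (S = 235.2): V_uu = 1/1.01·[0.4429·219.2800 + 0.5571·54.6400] = 126.2891
Node ud (S = 117.6): V_ud = 1/1.01·[0.4429·54.6400 + 0.5571·0.0000] = 23.9581
Node dd (S = 58.8): V_dd = 1/1.01·[0.4429·0.0000 + 0.5571·0.0000] = 0.0000
Node u (S = 168): V_u = 1/1.01·[0.4429·126.2891 + 0.5571·23.9581] = 68.5902
Node d (S = 84): V_d = 1/1.01·[0.4429·23.9581 + 0.5571·0.0000] = 10.5050
Node 0 (S = 120): V_0 = 1/1.01·[0.4429·68.5902 + 0.5571·10.5050] = 35.8698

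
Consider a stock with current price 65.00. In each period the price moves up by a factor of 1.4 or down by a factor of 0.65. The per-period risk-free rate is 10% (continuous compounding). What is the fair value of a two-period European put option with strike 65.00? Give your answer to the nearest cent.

Risk-neutral probability p = (e^0.1 − 0.65)/(1.4 − 0.65) = 0.4552/0.7500 = 0.6069
Terminal stock prices: S_uu = 127.4, S_ud = 59.15, S_dd = 27.46
Terminal payoffs (K − S): max(-62.4, 0) = 0, max(5.85, 0) = 5.85, max(37.54, 0) = 37.54
Node u (S = 91): V_u = e^(−0.1)·[0.6069·0.0000 + 0.3931·5.8500] = 2.0808
Node d (S = 42.25): V_d = e^(−0.1)·[0.6069·5.8500 + 0.3931·37.5375] = 16.5644
Node 0 (S = 65): V_0 = e^(−0.1)·[0.6069·2.0808 + 0.3931·16.5644] = 7.0346

7.03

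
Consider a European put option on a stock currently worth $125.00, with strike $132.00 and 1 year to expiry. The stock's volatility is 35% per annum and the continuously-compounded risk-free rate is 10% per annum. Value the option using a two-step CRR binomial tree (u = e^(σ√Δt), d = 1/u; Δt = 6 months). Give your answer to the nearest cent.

CRR parameters: u = e^(σ√Δt) = e^(0.35·√0.5) = 1.2808, d = 1/u = 0.7808
Per-period rate: rΔt = 0.1·0.5 = 0.05, so R = e^0.05 = 1.0513
Risk-neutral probability p = (e^0.05 − 0.7808)/(1.2808 − 0.7808) = 0.2705/0.5000 = 0.5410
Terminal stock prices: S_uu = 205.1, S_ud = 125, S_dd = 76.2
Terminal payoffs (K − S): max(-73.06, 0) = 0, max(7, 0) = 7, max(55.8, 0) = 55.8
Node u (S = 160.1): V_u = e^(−0.05)·[0.5410·0.0000 + 0.4590·7.0000] = 3.0565
Node d (S = 97.6): V_d = e^(−0.05)·[0.5410·7.0000 + 0.4590·55.8017] = 27.9673
Node 0 (S = 125): V_0 = e^(−0.05)·[0.5410·3.0565 + 0.4590·27.9673] = 13.7844

$13.78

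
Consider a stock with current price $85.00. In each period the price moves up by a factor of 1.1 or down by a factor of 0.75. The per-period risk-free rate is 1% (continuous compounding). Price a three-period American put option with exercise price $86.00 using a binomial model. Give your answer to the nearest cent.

Risk-neutral probability p = (e^0.01 − 0.75)/(1.1 − 0.75) = 0.2601/0.3500 = 0.7430
Terminal stock prices: S_uuu = 113.1, S_uud = 77.14, S_udd = 52.59, S_ddd = 35.86
Terminal payoffs (K − S): max(-27.14, 0) = 0, max(8.862, 0) = 8.862, max(33.41, 0) = 33.41, max(50.14, 0) = 50.14
Node uu (S = 102.9): continuation = e^(−0.01)·[0.7430·0.0000 + 0.2570·8.8625] = 2.2550; exercise value = 0.0000 ≤ continuation, so V_uu = 2.2550
Node ud (S = 70.13): continuation = e^(−0.01)·[0.7430·8.8625 + 0.2570·33.4062] = 15.0193; exercise value = 15.8750 > continuation, so V_ud = 15.8750 (exercise)
Node dd (S = 47.81): continuation = e^(−0.01)·[0.7430·33.4062 + 0.2570·50.1406] = 37.3318; exercise value = 38.1875 > continuation, so V_dd = 38.1875 (exercise)
Node u (S = 93.5): continuation = e^(−0.01)·[0.7430·2.2550 + 0.2570·15.8750] = 5.6981; exercise value = 0.0000 ≤ continuation, so V_u = 5.6981
Node d (S = 63.75): continuation = e^(−0.01)·[0.7430·15.8750 + 0.2570·38.1875] = 21.3943; exercise value = 22.2500 > continuation, so V_d = 22.2500 (exercise)
Node 0 (S = 85): continuation = e^(−0.01)·[0.7430·5.6981 + 0.2570·22.2500] = 9.8529; exercise value = 1.0000 ≤ continuation, so V_0 = 9.8529

$9.85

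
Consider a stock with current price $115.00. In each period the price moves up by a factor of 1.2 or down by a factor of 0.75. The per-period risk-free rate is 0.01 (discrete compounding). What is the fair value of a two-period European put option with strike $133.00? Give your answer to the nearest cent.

Risk-neutral probability p = (1 + 0.01 − 0.75)/(1.2 − 0.75) = 0.2600/0.4500 = 0.5778
Terminal stock prices: S_uu = 165.6, S_ud = 103.5, S_dd = 64.69
Terminal payoffs (K − S): max(-32.6, 0) = 0, max(29.5, 0) = 29.5, max(68.31, 0) = 68.31
Node u (S = 138): V_u = 1/1.01·[0.5778·0.0000 + 0.4222·29.5000] = 12.3322
Node d (S = 86.25): V_d = 1/1.01·[0.5778·29.5000 + 0.4222·68.3125] = 45.4332
Node 0 (S = 115): V_0 = 1/1.01·[0.5778·12.3322 + 0.4222·45.4332] = 26.0477

$26.05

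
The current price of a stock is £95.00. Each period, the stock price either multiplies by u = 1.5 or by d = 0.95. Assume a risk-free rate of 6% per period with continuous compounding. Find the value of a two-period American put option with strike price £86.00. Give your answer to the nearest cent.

£0.15

Risk-neutral probability p = (e^0.06 − 0.95)/(1.5 − 0.95) = 0.1118/0.5500 = 0.2033
Terminal stock prices: S_uu = 213.8, S_ud = 135.4, S_dd = 85.74
Terminal payoffs (K − S): max(-127.8, 0) = 0, max(-49.38, 0) = 0, max(0.2625, 0) = 0.2625
Node u (S = 142.5): continuation = e^(−0.06)·[0.2033·0.0000 + 0.7967·0.0000] = 0.0000; exercise value = 0.0000 ≤ continuation, so V_u = 0.0000
Node d (S = 90.25): continuation = e^(−0.06)·[0.2033·0.0000 + 0.7967·0.2625] = 0.1969; exercise value = 0.0000 ≤ continuation, so V_d = 0.1969
Node 0 (S = 95): continuation = e^(−0.06)·[0.2033·0.0000 + 0.7967·0.1969] = 0.1478; exercise value = 0.0000 ≤ continuation, so V_0 = 0.1478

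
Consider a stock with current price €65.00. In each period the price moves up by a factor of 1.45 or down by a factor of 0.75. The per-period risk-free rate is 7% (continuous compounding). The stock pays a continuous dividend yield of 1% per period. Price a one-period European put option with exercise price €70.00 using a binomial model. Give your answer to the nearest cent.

Per-period risk-free factor R = e^0.07 = 1.0725; dividend-adjusted growth = e^(0.07−0.01) = 1.0618.
Risk-neutral probability p = (1.0618 − 0.75)/(1.45 − 0.75) = 0.3118/0.7000 = 0.4455
Terminal stock prices: S_u = 94.25, S_d = 48.75
Terminal payoffs (K − S): max(-24.25, 0) = 0, max(21.25, 0) = 21.25
Node 0 (S = 65): V_0 = e^(−0.07)·[0.4455·0.0000 + 0.5545·21.2500] = 10.9869

€10.99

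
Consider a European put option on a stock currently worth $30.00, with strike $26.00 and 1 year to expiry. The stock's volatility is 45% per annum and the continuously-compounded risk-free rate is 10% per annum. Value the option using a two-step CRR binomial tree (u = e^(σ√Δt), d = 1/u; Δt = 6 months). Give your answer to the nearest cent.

$2.29

CRR parameters: u = e^(σ√Δt) = e^(0.45·√0.5) = 1.3746, d = 1/u = 0.7275
Per-period rate: rΔt = 0.1·0.5 = 0.05, so R = e^0.05 = 1.0513
Risk-neutral probability p = (e^0.05 − 0.7275)/(1.3746 − 0.7275) = 0.3238/0.6472 = 0.5003
Terminal stock prices: S_uu = 56.69, S_ud = 30, S_dd = 15.88
Terminal payoffs (K − S): max(-30.69, 0) = 0, max(-4, 0) = 0, max(10.12, 0) = 10.12
Node u (S = 41.24): V_u = e^(−0.05)·[0.5003·0.0000 + 0.4997·0.0000] = 0.0000
Node d (S = 21.82): V_d = e^(−0.05)·[0.5003·0.0000 + 0.4997·10.1241] = 4.8119
Node 0 (S = 30): V_0 = e^(−0.05)·[0.5003·0.0000 + 0.4997·4.8119] = 2.2871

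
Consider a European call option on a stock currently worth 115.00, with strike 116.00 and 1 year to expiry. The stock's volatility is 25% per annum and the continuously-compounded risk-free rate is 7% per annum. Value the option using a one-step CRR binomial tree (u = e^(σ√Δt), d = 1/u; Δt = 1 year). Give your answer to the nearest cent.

CRR parameters: u = e^(σ√Δt) = e^(0.25·√1) = 1.2840, d = 1/u = 0.7788
Per-period rate: rΔt = 0.07·1 = 0.07, so R = e^0.07 = 1.0725
Risk-neutral probability p = (e^0.07 − 0.7788)/(1.2840 − 0.7788) = 0.2937/0.5052 = 0.5813
Terminal stock prices: S_u = 147.7, S_d = 89.56
Terminal payoffs (S − K): max(31.66, 0) = 31.66, max(-26.44, 0) = 0
Node 0 (S = 115): V_0 = e^(−0.07)·[0.5813·31.6629 + 0.4187·0.0000] = 17.1625

17.16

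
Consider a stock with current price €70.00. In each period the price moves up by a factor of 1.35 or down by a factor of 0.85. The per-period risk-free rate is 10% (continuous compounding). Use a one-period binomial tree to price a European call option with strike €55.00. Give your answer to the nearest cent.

Risk-neutral probability p = (e^0.1 − 0.85)/(1.35 − 0.85) = 0.2552/0.5000 = 0.5103
Terminal stock prices: S_u = 94.5, S_d = 59.5
Terminal payoffs (S − K): max(39.5, 0) = 39.5, max(4.5, 0) = 4.5
Node 0 (S = 70): V_0 = e^(−0.1)·[0.5103·39.5000 + 0.4897·4.5000] = 20.2339

€20.23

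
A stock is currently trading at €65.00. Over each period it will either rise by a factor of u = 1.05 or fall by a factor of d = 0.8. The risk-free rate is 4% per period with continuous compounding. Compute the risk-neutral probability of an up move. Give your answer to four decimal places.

Risk-neutral probability p = (e^0.04 − 0.8)/(1.05 − 0.8) = 0.2408/0.2500 = 0.9632

p = 0.9632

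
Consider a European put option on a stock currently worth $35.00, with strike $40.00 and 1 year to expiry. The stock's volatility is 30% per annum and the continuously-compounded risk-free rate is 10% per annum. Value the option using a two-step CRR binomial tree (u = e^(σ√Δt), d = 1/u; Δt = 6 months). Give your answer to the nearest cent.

CRR parameters: u = e^(σ√Δt) = e^(0.3·√0.5) = 1.2363, d = 1/u = 0.8089
Per-period rate: rΔt = 0.1·0.5 = 0.05, so R = e^0.05 = 1.0513
Risk-neutral probability p = (e^0.05 − 0.8089)/(1.2363 − 0.8089) = 0.2424/0.4275 = 0.5671
Terminal stock prices: S_uu = 53.5, S_ud = 35, S_dd = 22.9
Terminal payoffs (K − S): max(-13.5, 0) = 0, max(5, 0) = 5, max(17.1, 0) = 17.1
Node u (S = 43.27): V_u = e^(−0.05)·[0.5671·0.0000 + 0.4329·5.0000] = 2.0589
Node d (S = 28.31): V_d = e^(−0.05)·[0.5671·5.0000 + 0.4329·17.1012] = 9.7392
Node 0 (S = 35): V_0 = e^(−0.05)·[0.5671·2.0589 + 0.4329·9.7392] = 5.1210

$5.12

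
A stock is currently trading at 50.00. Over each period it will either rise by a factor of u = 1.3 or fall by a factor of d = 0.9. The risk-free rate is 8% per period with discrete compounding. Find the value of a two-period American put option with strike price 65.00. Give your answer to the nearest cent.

Risk-neutral probability p = (1 + 0.08 − 0.9)/(1.3 − 0.9) = 0.1800/0.4000 = 0.4500
Terminal stock prices: S_uu = 84.5, S_ud = 58.5, S_dd = 40.5
Terminal payoffs (K − S): max(-19.5, 0) = 0, max(6.5, 0) = 6.5, max(24.5, 0) = 24.5
Node u (S = 65): continuation = 1/1.08·[0.4500·0.0000 + 0.5500·6.5000] = 3.3102; exercise value = 0.0000 ≤ continuation, so V_u = 3.3102
Node d (S = 45): continuation = 1/1.08·[0.4500·6.5000 + 0.5500·24.5000] = 15.1852; exercise value = 20.0000 > continuation, so V_d = 20.0000 (exercise)
Node 0 (S = 50): continuation = 1/1.08·[0.4500·3.3102 + 0.5500·20.0000] = 11.5644; exercise value = 15.0000 > continuation, so V_0 = 15.0000 (exercise)

15.00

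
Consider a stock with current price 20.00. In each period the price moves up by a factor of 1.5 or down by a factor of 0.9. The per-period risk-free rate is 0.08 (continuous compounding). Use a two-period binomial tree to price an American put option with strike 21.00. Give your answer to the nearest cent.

1.97

Risk-neutral probability p = (e^0.08 − 0.9)/(1.5 − 0.9) = 0.1833/0.6000 = 0.3055
Terminal stock prices: S_uu = 45, S_ud = 27, S_dd = 16.2
Terminal payoffs (K − S): max(-24, 0) = 0, max(-6, 0) = 0, max(4.8, 0) = 4.8
Node u (S = 30): continuation = e^(−0.08)·[0.3055·0.0000 + 0.6945·0.0000] = 0.0000; exercise value = 0.0000 ≤ continuation, so V_u = 0.0000
Node d (S = 18): continuation = e^(−0.08)·[0.3055·0.0000 + 0.6945·4.8000] = 3.0774; exercise value = 3.0000 ≤ continuation, so V_d = 3.0774
Node 0 (S = 20): continuation = e^(−0.08)·[0.3055·0.0000 + 0.6945·3.0774] = 1.9730; exercise value = 1.0000 ≤ continuation, so V_0 = 1.9730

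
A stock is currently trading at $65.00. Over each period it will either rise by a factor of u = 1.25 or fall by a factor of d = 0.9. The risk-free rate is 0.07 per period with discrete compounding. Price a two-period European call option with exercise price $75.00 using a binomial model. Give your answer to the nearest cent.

Risk-neutral probability p = (1 + 0.07 − 0.9)/(1.25 − 0.9) = 0.1700/0.3500 = 0.4857
Terminal stock prices: S_uu = 101.6, S_ud = 73.12, S_dd = 52.65
Terminal payoffs (S − K): max(26.56, 0) = 26.56, max(-1.875, 0) = 0, max(-22.35, 0) = 0
Node u (S = 81.25): V_u = 1/1.07·[0.4857·26.5625 + 0.5143·0.0000] = 12.0577
Node d (S = 58.5): V_d = 1/1.07·[0.4857·0.0000 + 0.5143·0.0000] = 0.0000
Node 0 (S = 65): V_0 = 1/1.07·[0.4857·12.0577 + 0.5143·0.0000] = 5.4735

$5.47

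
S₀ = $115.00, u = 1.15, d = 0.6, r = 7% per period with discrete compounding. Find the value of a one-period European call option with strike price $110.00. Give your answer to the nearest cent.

Risk-neutral probability p = (1 + 0.07 − 0.6)/(1.15 − 0.6) = 0.4700/0.5500 = 0.8545
Terminal stock prices: S_u = 132.2, S_d = 69
Terminal payoffs (S − K): max(22.25, 0) = 22.25, max(-41, 0) = 0
Node 0 (S = 115): V_0 = 1/1.07·[0.8545·22.2500 + 0.1455·0.0000] = 17.7698

$17.77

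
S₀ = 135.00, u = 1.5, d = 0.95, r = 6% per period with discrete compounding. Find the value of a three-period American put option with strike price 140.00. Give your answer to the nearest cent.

Risk-neutral probability p = (1 + 0.06 − 0.95)/(1.5 − 0.95) = 0.1100/0.5500 = 0.2000
Terminal stock prices: S_uuu = 455.6, S_uud = 288.6, S_udd = 182.8, S_ddd = 115.7
Terminal payoffs (K − S): max(-315.6, 0) = 0, max(-148.6, 0) = 0, max(-42.76, 0) = 0, max(24.25, 0) = 24.25
Node uu (S = 303.8): continuation = 1/1.06·[0.2000·0.0000 + 0.8000·0.0000] = 0.0000; exercise value = 0.0000 ≤ continuation, so V_uu = 0.0000
Node ud (S = 192.4): continuation = 1/1.06·[0.2000·0.0000 + 0.8000·0.0000] = 0.0000; exercise value = 0.0000 ≤ continuation, so V_ud = 0.0000
Node dd (S = 121.8): continuation = 1/1.06·[0.2000·0.0000 + 0.8000·24.2544] = 18.3052; exercise value = 18.1625 ≤ continuation, so V_dd = 18.3052
Node u (S = 202.5): continuation = 1/1.06·[0.2000·0.0000 + 0.8000·0.0000] = 0.0000; exercise value = 0.0000 ≤ continuation, so V_u = 0.0000
Node d (S = 128.2): continuation = 1/1.06·[0.2000·0.0000 + 0.8000·18.3052] = 13.8152; exercise value = 11.7500 ≤ continuation, so V_d = 13.8152
Node 0 (S = 135): continuation = 1/1.06·[0.2000·0.0000 + 0.8000·13.8152] = 10.4266; exercise value = 5.0000 ≤ continuation, so V_0 = 10.4266

10.43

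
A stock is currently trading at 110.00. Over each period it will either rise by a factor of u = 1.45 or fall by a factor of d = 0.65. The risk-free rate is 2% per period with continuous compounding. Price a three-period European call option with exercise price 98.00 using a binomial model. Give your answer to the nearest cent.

Risk-neutral probability p = (e^0.02 − 0.65)/(1.45 − 0.65) = 0.3702/0.8000 = 0.4628
Terminal stock prices: S_uuu = 335.3, S_uud = 150.3, S_udd = 67.39, S_ddd = 30.21
Terminal payoffs (S − K): max(237.3, 0) = 237.3, max(52.33, 0) = 52.33, max(-30.61, 0) = 0, max(-67.79, 0) = 0
Node uu (S = 231.3): V_uu = e^(−0.02)·[0.4628·237.3487 + 0.5372·52.3288] = 135.2155
Node ud (S = 103.7): V_ud = e^(−0.02)·[0.4628·52.3288 + 0.5372·0.0000] = 23.7357
Node dd (S = 46.48): V_dd = e^(−0.02)·[0.4628·0.0000 + 0.5372·0.0000] = 0.0000
Node u (S = 159.5): V_u = e^(−0.02)·[0.4628·135.2155 + 0.5372·23.7357] = 73.8317
Node d (S = 71.5): V_d = e^(−0.02)·[0.4628·23.7357 + 0.5372·0.0000] = 10.7663
Node 0 (S = 110): V_0 = e^(−0.02)·[0.4628·73.8317 + 0.5372·10.7663] = 39.1588

39.16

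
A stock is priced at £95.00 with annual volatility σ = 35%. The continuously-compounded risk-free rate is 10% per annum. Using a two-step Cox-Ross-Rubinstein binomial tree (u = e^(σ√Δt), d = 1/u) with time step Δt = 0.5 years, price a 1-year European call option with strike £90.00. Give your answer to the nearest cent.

CRR parameters: u = e^(σ√Δt) = e^(0.35·√0.5) = 1.2808, d = 1/u = 0.7808
Per-period rate: rΔt = 0.1·0.5 = 0.05, so R = e^0.05 = 1.0513
Risk-neutral probability p = (e^0.05 − 0.7808)/(1.2808 − 0.7808) = 0.2705/0.5000 = 0.5410
Terminal stock prices: S_uu = 155.8, S_ud = 95, S_dd = 57.91
Terminal payoffs (S − K): max(65.84, 0) = 65.84, max(5, 0) = 5, max(-32.09, 0) = 0
Node u (S = 121.7): V_u = e^(−0.05)·[0.5410·65.8434 + 0.4590·5.0000] = 36.0657
Node d (S = 74.17): V_d = e^(−0.05)·[0.5410·5.0000 + 0.4590·0.0000] = 2.5730
Node 0 (S = 95): V_0 = e^(−0.05)·[0.5410·36.0657 + 0.4590·2.5730] = 19.6825

£19.68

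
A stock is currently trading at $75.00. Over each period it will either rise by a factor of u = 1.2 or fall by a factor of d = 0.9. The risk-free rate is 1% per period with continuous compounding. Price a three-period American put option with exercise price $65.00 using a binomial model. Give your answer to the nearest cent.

$2.54

Risk-neutral probability p = (e^0.01 − 0.9)/(1.2 − 0.9) = 0.1101/0.3000 = 0.3668
Terminal stock prices: S_uuu = 129.6, S_uud = 97.2, S_udd = 72.9, S_ddd = 54.68
Terminal payoffs (K − S): max(-64.6, 0) = 0, max(-32.2, 0) = 0, max(-7.9, 0) = 0, max(10.32, 0) = 10.32
Node uu (S = 108): continuation = e^(−0.01)·[0.3668·0.0000 + 0.6332·0.0000] = 0.0000; exercise value = 0.0000 ≤ continuation, so V_uu = 0.0000
Node ud (S = 81): continuation = e^(−0.01)·[0.3668·0.0000 + 0.6332·0.0000] = 0.0000; exercise value = 0.0000 ≤ continuation, so V_ud = 0.0000
Node dd (S = 60.75): continuation = e^(−0.01)·[0.3668·0.0000 + 0.6332·10.3250] = 6.4724; exercise value = 4.2500 ≤ continuation, so V_dd = 6.4724
Node u (S = 90): continuation = e^(−0.01)·[0.3668·0.0000 + 0.6332·0.0000] = 0.0000; exercise value = 0.0000 ≤ continuation, so V_u = 0.0000
Node d (S = 67.5): continuation = e^(−0.01)·[0.3668·0.0000 + 0.6332·6.4724] = 4.0573; exercise value = 0.0000 ≤ continuation, so V_d = 4.0573
Node 0 (S = 75): continuation = e^(−0.01)·[0.3668·0.0000 + 0.6332·4.0573] = 2.5434; exercise value = 0.0000 ≤ continuation, so V_0 = 2.5434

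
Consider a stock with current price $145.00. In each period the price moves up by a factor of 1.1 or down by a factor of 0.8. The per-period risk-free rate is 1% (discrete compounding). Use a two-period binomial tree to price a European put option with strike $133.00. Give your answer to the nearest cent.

$5.77

Risk-neutral probability p = (1 + 0.01 − 0.8)/(1.1 − 0.8) = 0.2100/0.3000 = 0.7000
Terminal stock prices: S_uu = 175.5, S_ud = 127.6, S_dd = 92.8
Terminal payoffs (K − S): max(-42.45, 0) = 0, max(5.4, 0) = 5.4, max(40.2, 0) = 40.2
Node u (S = 159.5): V_u = 1/1.01·[0.7000·0.0000 + 0.3000·5.4000] = 1.6040
Node d (S = 116): V_d = 1/1.01·[0.7000·5.4000 + 0.3000·40.2000] = 15.6832
Node 0 (S = 145): V_0 = 1/1.01·[0.7000·1.6040 + 0.3000·15.6832] = 5.7700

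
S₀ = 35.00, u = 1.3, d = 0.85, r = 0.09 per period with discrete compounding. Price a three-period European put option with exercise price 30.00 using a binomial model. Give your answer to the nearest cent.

0.67

Risk-neutral probability p = (1 + 0.09 − 0.85)/(1.3 − 0.85) = 0.2400/0.4500 = 0.5333
Terminal stock prices: S_uuu = 76.89, S_uud = 50.28, S_udd = 32.87, S_ddd = 21.49
Terminal payoffs (K − S): max(-46.89, 0) = 0, max(-20.28, 0) = 0, max(-2.874, 0) = 0, max(8.506, 0) = 8.506
Node uu (S = 59.15): V_uu = 1/1.09·[0.5333·0.0000 + 0.4667·0.0000] = 0.0000
Node ud (S = 38.67): V_ud = 1/1.09·[0.5333·0.0000 + 0.4667·0.0000] = 0.0000
Node dd (S = 25.29): V_dd = 1/1.09·[0.5333·0.0000 + 0.4667·8.5056] = 3.6416
Node u (S = 45.5): V_u = 1/1.09·[0.5333·0.0000 + 0.4667·0.0000] = 0.0000
Node d (S = 29.75): V_d = 1/1.09·[0.5333·0.0000 + 0.4667·3.6416] = 1.5591
Node 0 (S = 35): V_0 = 1/1.09·[0.5333·0.0000 + 0.4667·1.5591] = 0.6675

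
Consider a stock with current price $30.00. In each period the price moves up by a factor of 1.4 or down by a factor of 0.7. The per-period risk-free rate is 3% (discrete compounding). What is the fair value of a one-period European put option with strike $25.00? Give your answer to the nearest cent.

$2.05

Risk-neutral probability p = (1 + 0.03 − 0.7)/(1.4 − 0.7) = 0.3300/0.7000 = 0.4714
Terminal stock prices: S_u = 42, S_d = 21
Terminal payoffs (K − S): max(-17, 0) = 0, max(4, 0) = 4
Node 0 (S = 30): V_0 = 1/1.03·[0.4714·0.0000 + 0.5286·4.0000] = 2.0527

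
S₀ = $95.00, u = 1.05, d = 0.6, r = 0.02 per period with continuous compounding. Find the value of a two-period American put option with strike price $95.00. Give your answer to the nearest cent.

Risk-neutral probability p = (e^0.02 − 0.6)/(1.05 − 0.6) = 0.4202/0.4500 = 0.9338
Terminal stock prices: S_uu = 104.7, S_ud = 59.85, S_dd = 34.2
Terminal payoffs (K − S): max(-9.737, 0) = 0, max(35.15, 0) = 35.15, max(60.8, 0) = 60.8
Node u (S = 99.75): continuation = e^(−0.02)·[0.9338·0.0000 + 0.0662·35.1500] = 2.2815; exercise value = 0.0000 ≤ continuation, so V_u = 2.2815
Node d (S = 57): continuation = e^(−0.02)·[0.9338·35.1500 + 0.0662·60.8000] = 36.1189; exercise value = 38.0000 > continuation, so V_d = 38.0000 (exercise)
Node 0 (S = 95): continuation = e^(−0.02)·[0.9338·2.2815 + 0.0662·38.0000] = 4.5548; exercise value = 0.0000 ≤ continuation, so V_0 = 4.5548

$4.55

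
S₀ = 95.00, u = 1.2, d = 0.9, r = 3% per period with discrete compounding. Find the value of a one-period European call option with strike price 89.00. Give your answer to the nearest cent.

Risk-neutral probability p = (1 + 0.03 − 0.9)/(1.2 − 0.9) = 0.1300/0.3000 = 0.4333
Terminal stock prices: S_u = 114, S_d = 85.5
Terminal payoffs (S − K): max(25, 0) = 25, max(-3.5, 0) = 0
Node 0 (S = 95): V_0 = 1/1.03·[0.4333·25.0000 + 0.5667·0.0000] = 10.5178

10.52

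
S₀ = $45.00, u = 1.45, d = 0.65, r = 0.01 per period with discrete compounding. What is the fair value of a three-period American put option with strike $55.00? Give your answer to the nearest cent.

Risk-neutral probability p = (1 + 0.01 − 0.65)/(1.45 − 0.65) = 0.3600/0.8000 = 0.4500
Terminal stock prices: S_uuu = 137.2, S_uud = 61.5, S_udd = 27.57, S_ddd = 12.36
Terminal payoffs (K − S): max(-82.19, 0) = 0, max(-6.498, 0) = 0, max(27.43, 0) = 27.43, max(42.64, 0) = 42.64
Node uu (S = 94.61): continuation = 1/1.01·[0.4500·0.0000 + 0.5500·0.0000] = 0.0000; exercise value = 0.0000 ≤ continuation, so V_uu = 0.0000
Node ud (S = 42.41): continuation = 1/1.01·[0.4500·0.0000 + 0.5500·27.4319] = 14.9381; exercise value = 12.5875 ≤ continuation, so V_ud = 14.9381
Node dd (S = 19.01): continuation = 1/1.01·[0.4500·27.4319 + 0.5500·42.6419] = 35.4429; exercise value = 35.9875 > continuation, so V_dd = 35.9875 (exercise)
Node u (S = 65.25): continuation = 1/1.01·[0.4500·0.0000 + 0.5500·14.9381] = 8.1346; exercise value = 0.0000 ≤ continuation, so V_u = 8.1346
Node d (S = 29.25): continuation = 1/1.01·[0.4500·14.9381 + 0.5500·35.9875] = 26.2528; exercise value = 25.7500 ≤ continuation, so V_d = 26.2528
Node 0 (S = 45): continuation = 1/1.01·[0.4500·8.1346 + 0.5500·26.2528] = 17.9204; exercise value = 10.0000 ≤ continuation, so V_0 = 17.9204

$17.92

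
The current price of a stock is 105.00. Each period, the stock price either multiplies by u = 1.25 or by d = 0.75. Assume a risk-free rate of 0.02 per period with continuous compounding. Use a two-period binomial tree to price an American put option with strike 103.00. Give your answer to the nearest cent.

12.01

Risk-neutral probability p = (e^0.02 − 0.75)/(1.25 − 0.75) = 0.2702/0.5000 = 0.5404
Terminal stock prices: S_uu = 164.1, S_ud = 98.44, S_dd = 59.06
Terminal payoffs (K − S): max(-61.06, 0) = 0, max(4.562, 0) = 4.562, max(43.94, 0) = 43.94
Node u (S = 131.2): continuation = e^(−0.02)·[0.5404·0.0000 + 0.4596·4.5625] = 2.0554; exercise value = 0.0000 ≤ continuation, so V_u = 2.0554
Node d (S = 78.75): continuation = e^(−0.02)·[0.5404·4.5625 + 0.4596·43.9375] = 22.2105; exercise value = 24.2500 > continuation, so V_d = 24.2500 (exercise)
Node 0 (S = 105): continuation = e^(−0.02)·[0.5404·2.0554 + 0.4596·24.2500] = 12.0133; exercise value = 0.0000 ≤ continuation, so V_0 = 12.0133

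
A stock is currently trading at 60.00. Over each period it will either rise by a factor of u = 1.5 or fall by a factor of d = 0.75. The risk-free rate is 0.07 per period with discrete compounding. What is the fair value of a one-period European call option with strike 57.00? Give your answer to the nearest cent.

Risk-neutral probability p = (1 + 0.07 − 0.75)/(1.5 − 0.75) = 0.3200/0.7500 = 0.4267
Terminal stock prices: S_u = 90, S_d = 45
Terminal payoffs (S − K): max(33, 0) = 33, max(-12, 0) = 0
Node 0 (S = 60): V_0 = 1/1.07·[0.4267·33.0000 + 0.5733·0.0000] = 13.1589

13.16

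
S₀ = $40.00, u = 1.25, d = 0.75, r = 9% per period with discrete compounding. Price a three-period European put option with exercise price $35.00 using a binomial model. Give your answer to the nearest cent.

$1.57

Risk-neutral probability p = (1 + 0.09 − 0.75)/(1.25 − 0.75) = 0.3400/0.5000 = 0.6800
Terminal stock prices: S_uuu = 78.12, S_uud = 46.88, S_udd = 28.12, S_ddd = 16.88
Terminal payoffs (K − S): max(-43.12, 0) = 0, max(-11.88, 0) = 0, max(6.875, 0) = 6.875, max(18.12, 0) = 18.12
Node uu (S = 62.5): V_uu = 1/1.09·[0.6800·0.0000 + 0.3200·0.0000] = 0.0000
Node ud (S = 37.5): V_ud = 1/1.09·[0.6800·0.0000 + 0.3200·6.8750] = 2.0183
Node dd (S = 22.5): V_dd = 1/1.09·[0.6800·6.8750 + 0.3200·18.1250] = 9.6101
Node u (S = 50): V_u = 1/1.09·[0.6800·0.0000 + 0.3200·2.0183] = 0.5925
Node d (S = 30): V_d = 1/1.09·[0.6800·2.0183 + 0.3200·9.6101] = 4.0805
Node 0 (S = 40): V_0 = 1/1.09·[0.6800·0.5925 + 0.3200·4.0805] = 1.5676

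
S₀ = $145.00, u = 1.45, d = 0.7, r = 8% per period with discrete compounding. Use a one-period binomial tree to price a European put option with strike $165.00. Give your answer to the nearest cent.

$29.01

Risk-neutral probability p = (1 + 0.08 − 0.7)/(1.45 − 0.7) = 0.3800/0.7500 = 0.5067
Terminal stock prices: S_u = 210.2, S_d = 101.5
Terminal payoffs (K − S): max(-45.25, 0) = 0, max(63.5, 0) = 63.5
Node 0 (S = 145): V_0 = 1/1.08·[0.5067·0.0000 + 0.4933·63.5000] = 29.0062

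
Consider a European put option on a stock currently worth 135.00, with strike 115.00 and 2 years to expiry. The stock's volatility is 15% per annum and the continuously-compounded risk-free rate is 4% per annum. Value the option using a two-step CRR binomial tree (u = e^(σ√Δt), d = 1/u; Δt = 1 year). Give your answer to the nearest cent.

CRR parameters: u = e^(σ√Δt) = e^(0.15·√1) = 1.1618, d = 1/u = 0.8607
Per-period rate: rΔt = 0.04·1 = 0.04, so R = e^0.04 = 1.0408
Risk-neutral probability p = (e^0.04 − 0.8607)/(1.1618 − 0.8607) = 0.1801/0.3011 = 0.5981
Terminal stock prices: S_uu = 182.2, S_ud = 135, S_dd = 100
Terminal payoffs (K − S): max(-67.23, 0) = 0, max(-20, 0) = 0, max(14.99, 0) = 14.99
Node u (S = 156.8): V_u = e^(−0.04)·[0.5981·0.0000 + 0.4019·0.0000] = 0.0000
Node d (S = 116.2): V_d = e^(−0.04)·[0.5981·0.0000 + 0.4019·14.9895] = 5.7881
Node 0 (S = 135): V_0 = e^(−0.04)·[0.5981·0.0000 + 0.4019·5.7881] = 2.2350

2.24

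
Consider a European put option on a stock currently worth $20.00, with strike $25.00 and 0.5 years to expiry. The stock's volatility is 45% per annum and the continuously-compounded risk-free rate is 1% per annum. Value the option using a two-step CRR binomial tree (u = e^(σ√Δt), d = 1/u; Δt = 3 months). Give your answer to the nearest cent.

$6.16

CRR parameters: u = e^(σ√Δt) = e^(0.45·√0.25) = 1.2523, d = 1/u = 0.7985
Per-period rate: rΔt = 0.01·0.25 = 0.0025, so R = e^0.0025 = 1.0025
Risk-neutral probability p = (e^0.0025 − 0.7985)/(1.2523 − 0.7985) = 0.2040/0.4538 = 0.4495
Terminal stock prices: S_uu = 31.37, S_ud = 20, S_dd = 12.75
Terminal payoffs (K − S): max(-6.366, 0) = 0, max(5, 0) = 5, max(12.25, 0) = 12.25
Node u (S = 25.05): V_u = e^(−0.0025)·[0.4495·0.0000 + 0.5505·5.0000] = 2.7456
Node d (S = 15.97): V_d = e^(−0.0025)·[0.4495·5.0000 + 0.5505·12.2474] = 8.9673
Node 0 (S = 20): V_0 = e^(−0.0025)·[0.4495·2.7456 + 0.5505·8.9673] = 6.1552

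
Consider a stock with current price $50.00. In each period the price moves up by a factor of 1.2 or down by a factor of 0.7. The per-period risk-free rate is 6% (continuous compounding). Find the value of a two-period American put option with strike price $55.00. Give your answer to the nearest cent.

$7.51

Risk-neutral probability p = (e^0.06 − 0.7)/(1.2 − 0.7) = 0.3618/0.5000 = 0.7237
Terminal stock prices: S_uu = 72, S_ud = 42, S_dd = 24.5
Terminal payoffs (K − S): max(-17, 0) = 0, max(13, 0) = 13, max(30.5, 0) = 30.5
Node u (S = 60): continuation = e^(−0.06)·[0.7237·0.0000 + 0.2763·13.0000] = 3.3831; exercise value = 0.0000 ≤ continuation, so V_u = 3.3831
Node d (S = 35): continuation = e^(−0.06)·[0.7237·13.0000 + 0.2763·30.5000] = 16.7970; exercise value = 20.0000 > continuation, so V_d = 20.0000 (exercise)
Node 0 (S = 50): continuation = e^(−0.06)·[0.7237·3.3831 + 0.2763·20.0000] = 7.5103; exercise value = 5.0000 ≤ continuation, so V_0 = 7.5103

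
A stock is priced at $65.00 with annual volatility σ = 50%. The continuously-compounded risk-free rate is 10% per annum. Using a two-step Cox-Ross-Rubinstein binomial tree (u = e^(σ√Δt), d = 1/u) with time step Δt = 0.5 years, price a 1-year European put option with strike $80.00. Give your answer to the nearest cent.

$18.35

CRR parameters: u = e^(σ√Δt) = e^(0.5·√0.5) = 1.4241, d = 1/u = 0.7022
Per-period rate: rΔt = 0.1·0.5 = 0.05, so R = e^0.05 = 1.0513
Risk-neutral probability p = (e^0.05 − 0.7022)/(1.4241 − 0.7022) = 0.3491/0.7219 = 0.4835
Terminal stock prices: S_uu = 131.8, S_ud = 65, S_dd = 32.05
Terminal payoffs (K − S): max(-51.83, 0) = 0, max(15, 0) = 15, max(47.95, 0) = 47.95
Node u (S = 92.57): V_u = e^(−0.05)·[0.4835·0.0000 + 0.5165·15.0000] = 7.3691
Node d (S = 45.64): V_d = e^(−0.05)·[0.4835·15.0000 + 0.5165·47.9505] = 30.4561
Node 0 (S = 65): V_0 = e^(−0.05)·[0.4835·7.3691 + 0.5165·30.4561] = 18.3517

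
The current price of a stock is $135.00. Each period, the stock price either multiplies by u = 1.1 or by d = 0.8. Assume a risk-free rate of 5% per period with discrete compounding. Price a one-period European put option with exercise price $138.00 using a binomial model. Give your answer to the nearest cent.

Risk-neutral probability p = (1 + 0.05 − 0.8)/(1.1 − 0.8) = 0.2500/0.3000 = 0.8333
Terminal stock prices: S_u = 148.5, S_d = 108
Terminal payoffs (K − S): max(-10.5, 0) = 0, max(30, 0) = 30
Node 0 (S = 135): V_0 = 1/1.05·[0.8333·0.0000 + 0.1667·30.0000] = 4.7619

$4.76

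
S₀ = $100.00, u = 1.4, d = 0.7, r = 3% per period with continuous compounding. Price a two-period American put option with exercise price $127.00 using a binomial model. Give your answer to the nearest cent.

Risk-neutral probability p = (e^0.03 − 0.7)/(1.4 − 0.7) = 0.3305/0.7000 = 0.4721
Terminal stock prices: S_uu = 196, S_ud = 98, S_dd = 49
Terminal payoffs (K − S): max(-69, 0) = 0, max(29, 0) = 29, max(78, 0) = 78
Node u (S = 140): continuation = e^(−0.03)·[0.4721·0.0000 + 0.5279·29.0000] = 14.8573; exercise value = 0.0000 ≤ continuation, so V_u = 14.8573
Node d (S = 70): continuation = e^(−0.03)·[0.4721·29.0000 + 0.5279·78.0000] = 53.2466; exercise value = 57.0000 > continuation, so V_d = 57.0000 (exercise)
Node 0 (S = 100): continuation = e^(−0.03)·[0.4721·14.8573 + 0.5279·57.0000] = 36.0087; exercise value = 27.0000 ≤ continuation, so V_0 = 36.0087

$36.01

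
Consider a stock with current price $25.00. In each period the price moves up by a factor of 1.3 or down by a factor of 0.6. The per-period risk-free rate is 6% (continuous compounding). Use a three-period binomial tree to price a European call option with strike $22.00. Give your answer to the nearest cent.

$9.14

Risk-neutral probability p = (e^0.06 − 0.6)/(1.3 − 0.6) = 0.4618/0.7000 = 0.6598
Terminal stock prices: S_uuu = 54.93, S_uud = 25.35, S_udd = 11.7, S_ddd = 5.4
Terminal payoffs (S − K): max(32.93, 0) = 32.93, max(3.35, 0) = 3.35, max(-10.3, 0) = 0, max(-16.6, 0) = 0
Node uu (S = 42.25): V_uu = e^(−0.06)·[0.6598·32.9250 + 0.3402·3.3500] = 21.5312
Node ud (S = 19.5): V_ud = e^(−0.06)·[0.6598·3.3500 + 0.3402·0.0000] = 2.0815
Node dd (S = 9): V_dd = e^(−0.06)·[0.6598·0.0000 + 0.3402·0.0000] = 0.0000
Node u (S = 32.5): V_u = e^(−0.06)·[0.6598·21.5312 + 0.3402·2.0815] = 14.0452
Node d (S = 15): V_d = e^(−0.06)·[0.6598·2.0815 + 0.3402·0.0000] = 1.2933
Node 0 (S = 25): V_0 = e^(−0.06)·[0.6598·14.0452 + 0.3402·1.2933] = 9.1413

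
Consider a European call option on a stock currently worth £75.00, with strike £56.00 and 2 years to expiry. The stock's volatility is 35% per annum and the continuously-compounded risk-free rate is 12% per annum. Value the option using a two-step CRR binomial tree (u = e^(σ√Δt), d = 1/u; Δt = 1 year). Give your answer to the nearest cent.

£33.41

CRR parameters: u = e^(σ√Δt) = e^(0.35·√1) = 1.4191, d = 1/u = 0.7047
Per-period rate: rΔt = 0.12·1 = 0.12, so R = e^0.12 = 1.1275
Risk-neutral probability p = (e^0.12 − 0.7047)/(1.4191 − 0.7047) = 0.4228/0.7144 = 0.5919
Terminal stock prices: S_uu = 151, S_ud = 75, S_dd = 37.24
Terminal payoffs (S − K): max(95.03, 0) = 95.03, max(19, 0) = 19, max(-18.76, 0) = 0
Node u (S = 106.4): V_u = e^(−0.12)·[0.5919·95.0315 + 0.4081·19.0000] = 56.7625
Node d (S = 52.85): V_d = e^(−0.12)·[0.5919·19.0000 + 0.4081·0.0000] = 9.9736
Node 0 (S = 75): V_0 = e^(−0.12)·[0.5919·56.7625 + 0.4081·9.9736] = 33.4066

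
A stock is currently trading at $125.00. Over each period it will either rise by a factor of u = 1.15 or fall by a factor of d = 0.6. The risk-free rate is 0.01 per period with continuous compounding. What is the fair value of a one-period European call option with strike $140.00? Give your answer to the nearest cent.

Risk-neutral probability p = (e^0.01 − 0.6)/(1.15 − 0.6) = 0.4101/0.5500 = 0.7455
Terminal stock prices: S_u = 143.8, S_d = 75
Terminal payoffs (S − K): max(3.75, 0) = 3.75, max(-65, 0) = 0
Node 0 (S = 125): V_0 = e^(−0.01)·[0.7455·3.7500 + 0.2545·0.0000] = 2.7680

$2.77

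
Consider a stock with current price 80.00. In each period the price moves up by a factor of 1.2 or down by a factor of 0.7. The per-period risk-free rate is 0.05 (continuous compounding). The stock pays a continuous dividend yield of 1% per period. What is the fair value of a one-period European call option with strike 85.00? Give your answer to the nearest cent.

Per-period risk-free factor R = e^0.05 = 1.0513; dividend-adjusted growth = e^(0.05−0.01) = 1.0408.
Risk-neutral probability p = (1.0408 − 0.7)/(1.2 − 0.7) = 0.3408/0.5000 = 0.6816
Terminal stock prices: S_u = 96, S_d = 56
Terminal payoffs (S − K): max(11, 0) = 11, max(-29, 0) = 0
Node 0 (S = 80): V_0 = e^(−0.05)·[0.6816·11.0000 + 0.3184·0.0000] = 7.1322

7.13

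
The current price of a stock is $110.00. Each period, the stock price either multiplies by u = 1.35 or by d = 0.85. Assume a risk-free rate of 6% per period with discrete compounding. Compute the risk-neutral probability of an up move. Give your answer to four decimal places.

p = 0.4200

Risk-neutral probability p = (1 + 0.06 − 0.85)/(1.35 − 0.85) = 0.2100/0.5000 = 0.4200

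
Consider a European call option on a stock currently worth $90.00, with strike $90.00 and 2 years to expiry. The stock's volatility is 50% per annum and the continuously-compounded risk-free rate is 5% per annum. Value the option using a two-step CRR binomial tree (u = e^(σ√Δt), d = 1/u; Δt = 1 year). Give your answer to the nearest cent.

CRR parameters: u = e^(σ√Δt) = e^(0.5·√1) = 1.6487, d = 1/u = 0.6065
Per-period rate: rΔt = 0.05·1 = 0.05, so R = e^0.05 = 1.0513
Risk-neutral probability p = (e^0.05 − 0.6065)/(1.6487 − 0.6065) = 0.4447/1.0422 = 0.4267
Terminal stock prices: S_uu = 244.6, S_ud = 90, S_dd = 33.11
Terminal payoffs (S − K): max(154.6, 0) = 154.6, max(0, 0) = 0, max(-56.89, 0) = 0
Node u (S = 148.4): V_u = e^(−0.05)·[0.4267·154.6454 + 0.5733·0.0000] = 62.7743
Node d (S = 54.59): V_d = e^(−0.05)·[0.4267·0.0000 + 0.5733·0.0000] = 0.0000
Node 0 (S = 90): V_0 = e^(−0.05)·[0.4267·62.7743 + 0.5733·0.0000] = 25.4816

$25.48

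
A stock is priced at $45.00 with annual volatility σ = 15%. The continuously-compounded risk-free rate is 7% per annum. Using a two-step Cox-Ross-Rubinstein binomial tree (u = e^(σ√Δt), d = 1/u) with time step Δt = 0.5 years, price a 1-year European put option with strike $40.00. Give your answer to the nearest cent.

CRR parameters: u = e^(σ√Δt) = e^(0.15·√0.5) = 1.1119, d = 1/u = 0.8994
Per-period rate: rΔt = 0.07·0.5 = 0.035, so R = e^0.035 = 1.0356
Risk-neutral probability p = (e^0.035 − 0.8994)/(1.1119 − 0.8994) = 0.1363/0.2125 = 0.6411
Terminal stock prices: S_uu = 55.63, S_ud = 45, S_dd = 36.4
Terminal payoffs (K − S): max(-15.63, 0) = 0, max(-5, 0) = 0, max(3.601, 0) = 3.601
Node u (S = 50.04): V_u = e^(−0.035)·[0.6411·0.0000 + 0.3589·0.0000] = 0.0000
Node d (S = 40.47): V_d = e^(−0.035)·[0.6411·0.0000 + 0.3589·3.6014] = 1.2481
Node 0 (S = 45): V_0 = e^(−0.035)·[0.6411·0.0000 + 0.3589·1.2481] = 0.4325

$0.43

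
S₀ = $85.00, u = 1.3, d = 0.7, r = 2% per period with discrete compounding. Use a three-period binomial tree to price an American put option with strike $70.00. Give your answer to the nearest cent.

Risk-neutral probability p = (1 + 0.02 − 0.7)/(1.3 − 0.7) = 0.3200/0.6000 = 0.5333
Terminal stock prices: S_uuu = 186.7, S_uud = 100.6, S_udd = 54.14, S_ddd = 29.15
Terminal payoffs (K − S): max(-116.7, 0) = 0, max(-30.55, 0) = 0, max(15.86, 0) = 15.86, max(40.85, 0) = 40.85
Node uu (S = 143.7): continuation = 1/1.02·[0.5333·0.0000 + 0.4667·0.0000] = 0.0000; exercise value = 0.0000 ≤ continuation, so V_uu = 0.0000
Node ud (S = 77.35): continuation = 1/1.02·[0.5333·0.0000 + 0.4667·15.8550] = 7.2539; exercise value = 0.0000 ≤ continuation, so V_ud = 7.2539
Node dd (S = 41.65): continuation = 1/1.02·[0.5333·15.8550 + 0.4667·40.8450] = 26.9775; exercise value = 28.3500 > continuation, so V_dd = 28.3500 (exercise)
Node u (S = 110.5): continuation = 1/1.02·[0.5333·0.0000 + 0.4667·7.2539] = 3.3188; exercise value = 0.0000 ≤ continuation, so V_u = 3.3188
Node d (S = 59.5): continuation = 1/1.02·[0.5333·7.2539 + 0.4667·28.3500] = 16.7635; exercise value = 10.5000 ≤ continuation, so V_d = 16.7635
Node 0 (S = 85): continuation = 1/1.02·[0.5333·3.3188 + 0.4667·16.7635] = 9.4049; exercise value = 0.0000 ≤ continuation, so V_0 = 9.4049

$9.40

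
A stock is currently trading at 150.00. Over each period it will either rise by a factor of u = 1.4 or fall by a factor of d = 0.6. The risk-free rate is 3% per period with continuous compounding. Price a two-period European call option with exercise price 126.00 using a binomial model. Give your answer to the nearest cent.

Risk-neutral probability p = (e^0.03 − 0.6)/(1.4 − 0.6) = 0.4305/0.8000 = 0.5381
Terminal stock prices: S_uu = 294, S_ud = 126, S_dd = 54
Terminal payoffs (S − K): max(168, 0) = 168, max(0, 0) = 0, max(-72, 0) = 0
Node u (S = 210): V_u = e^(−0.03)·[0.5381·168.0000 + 0.4619·0.0000] = 87.7239
Node d (S = 90): V_d = e^(−0.03)·[0.5381·0.0000 + 0.4619·0.0000] = 0.0000
Node 0 (S = 150): V_0 = e^(−0.03)·[0.5381·87.7239 + 0.4619·0.0000] = 45.8064

45.81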